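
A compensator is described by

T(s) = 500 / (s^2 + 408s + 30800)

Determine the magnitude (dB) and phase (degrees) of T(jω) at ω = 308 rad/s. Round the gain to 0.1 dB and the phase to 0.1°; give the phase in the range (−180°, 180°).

Substitute s = j308:
Numerator: 500 = 500 + j0
Denominator: (j308)^2 + 408(j308) + 30800 = -64064 + j125664
|N| = √(500² + 0²) ≈ 500, ∠N ≈ 0.00°
|D| = √(64064² + 125664²) ≈ 1.4105e+05, ∠D ≈ 117.01°
|T| = 500 / 1.4105e+05 ≈ 0.0035448
Gain = 20 log₁₀(0.0035448) ≈ -49.01 dB
∠T = 0.00° − 117.01° = -117.01°

-49.0 dB, -117.0°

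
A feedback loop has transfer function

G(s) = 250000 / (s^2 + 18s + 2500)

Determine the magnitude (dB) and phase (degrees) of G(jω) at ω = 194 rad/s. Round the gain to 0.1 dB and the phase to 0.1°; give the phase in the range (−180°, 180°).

At s = jω = j194:
quadratic: (j194)² + 18·j194 + 2500 = -35136 + j3492 → |·| ≈ 35309, ∠ ≈ 174.32°
|G| = 250000 / 35309 ≈ 7.0803
Gain = 20 log₁₀(7.0803) ≈ 17.00 dB
∠G = 0.00° − 174.32° = -174.32°

17.0 dB, -174.3°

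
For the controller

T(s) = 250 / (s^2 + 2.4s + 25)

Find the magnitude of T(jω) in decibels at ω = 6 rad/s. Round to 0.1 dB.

At s = jω = j6:
quadratic: (j6)² + 2.4·j6 + 25 = -11 + j14.4 → |·| ≈ 18.121, ∠ ≈ 127.38°
|T| = 250 / 18.121 ≈ 13.796
Gain = 20 log₁₀(13.796) ≈ 22.80 dB

22.8 dB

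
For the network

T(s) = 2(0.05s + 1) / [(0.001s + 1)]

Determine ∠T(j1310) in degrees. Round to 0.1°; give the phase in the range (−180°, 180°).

At ω = 1310 rad/s:
zero (1 + j1310·0.05) = 1 + j65.5 → |·| ≈ 65.508, ∠ ≈ 89.13°
pole (1 + j1310·0.001) = 1 + j1.31 → |·| ≈ 1.6481, ∠ ≈ 52.64°
∠T = (89.13°) − (52.64°) = 36.49°

36.5°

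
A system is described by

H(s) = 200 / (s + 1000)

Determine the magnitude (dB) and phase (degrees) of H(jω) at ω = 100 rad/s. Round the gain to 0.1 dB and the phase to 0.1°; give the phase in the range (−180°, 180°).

-14.0 dB, -5.7°

At s = jω = j100:
pole (s+1000): 1000 + j100 → |·| = √(1000²+100²) = √1010000 ≈ 1005, ∠ = arctan(100/1000) ≈ 5.71°
|H| = 200 / 1005 ≈ 0.199
Gain = 20 log₁₀(0.199) ≈ -14.02 dB
∠H = 0.00° − 5.71° = -5.71°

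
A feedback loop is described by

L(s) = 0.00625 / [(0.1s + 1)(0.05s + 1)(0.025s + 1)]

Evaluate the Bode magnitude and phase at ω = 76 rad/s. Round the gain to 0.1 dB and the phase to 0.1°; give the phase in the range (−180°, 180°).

At ω = 76 rad/s:
pole (1 + j76·0.1) = 1 + j7.6 → |·| ≈ 7.6655, ∠ ≈ 82.50°
pole (1 + j76·0.05) = 1 + j3.8 → |·| ≈ 3.9294, ∠ ≈ 75.26°
pole (1 + j76·0.025) = 1 + j1.9 → |·| ≈ 2.1471, ∠ ≈ 62.24°
|L| = 0.00625 · 1 / (7.6655 · 3.9294 · 2.1471) ≈ 9.6641e-05
Gain = 20 log₁₀(9.6641e-05) ≈ -80.30 dB
∠L = (0°) − (82.50° + 75.26° + 62.24°) = -220.00° ≡ 140.00° (principal value)

-80.3 dB, 140.0°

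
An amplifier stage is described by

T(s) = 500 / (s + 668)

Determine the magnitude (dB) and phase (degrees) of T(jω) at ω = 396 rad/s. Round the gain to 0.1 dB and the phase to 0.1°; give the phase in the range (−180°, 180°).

Substitute s = j396:
Numerator: 500 = 500 + j0
Denominator: (j396) + 668 = 668 + j396
|N| = √(500² + 0²) ≈ 500, ∠N ≈ 0.00°
|D| = √(668² + 396²) ≈ 776.56, ∠D ≈ 30.66°
|T| = 500 / 776.56 ≈ 0.64387
Gain = 20 log₁₀(0.64387) ≈ -3.82 dB
∠T = 0.00° − 30.66° = -30.66°

-3.8 dB, -30.7°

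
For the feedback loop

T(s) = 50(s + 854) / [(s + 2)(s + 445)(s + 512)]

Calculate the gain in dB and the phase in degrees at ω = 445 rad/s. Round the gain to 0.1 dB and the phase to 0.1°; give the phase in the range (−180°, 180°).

-71.9 dB, -148.2°

At s = jω = j445:
zero (s+854): 854 + j445 → |·| = √(854²+445²) = √927341 ≈ 962.99, ∠ = arctan(445/854) ≈ 27.52°
pole (s+2): 2 + j445 → |·| = √(2²+445²) = √198029 ≈ 445, ∠ = arctan(445/2) ≈ 89.74°
pole (s+445): 445 + j445 → |·| = √(445²+445²) = √396050 ≈ 629.33, ∠ = arctan(445/445) ≈ 45.00°
pole (s+512): 512 + j445 → |·| = √(512²+445²) = √460169 ≈ 678.36, ∠ = arctan(445/512) ≈ 41.00°
|T| = 50 · 962.99 / 1.8998e+08 ≈ 0.00025345
Gain = 20 log₁₀(0.00025345) ≈ -71.92 dB
∠T = 27.52° − 175.74° = -148.22°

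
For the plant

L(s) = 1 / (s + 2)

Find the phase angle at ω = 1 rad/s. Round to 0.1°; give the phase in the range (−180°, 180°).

-26.6°

At s = jω = j1:
pole (s+2): 2 + j1 → |·| = √(2²+1²) = √5 ≈ 2.2361, ∠ = arctan(1/2) ≈ 26.57°
∠L = 0.00° − 26.57° = -26.57°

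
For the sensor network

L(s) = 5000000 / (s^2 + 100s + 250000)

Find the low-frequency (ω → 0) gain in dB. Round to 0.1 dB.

L(0) = 5000000 / 250000 = 20
20 log₁₀(20) ≈ 26.02 dB

26.0 dB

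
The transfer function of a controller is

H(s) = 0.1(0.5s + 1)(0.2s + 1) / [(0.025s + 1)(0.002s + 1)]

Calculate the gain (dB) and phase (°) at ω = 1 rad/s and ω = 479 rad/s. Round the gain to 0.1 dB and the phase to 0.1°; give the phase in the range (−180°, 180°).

At ω = 1 rad/s:
zero (1 + j1·0.5) = 1 + j0.5 → |·| ≈ 1.118, ∠ ≈ 26.57°
zero (1 + j1·0.2) = 1 + j0.2 → |·| ≈ 1.0198, ∠ ≈ 11.31°
pole (1 + j1·0.025) = 1 + j0.025 → |·| ≈ 1.0003, ∠ ≈ 1.43°
pole (1 + j1·0.002) = 1 + j0.002 → |·| ≈ 1, ∠ ≈ 0.11°
|H| = 0.1 · 1.118 · 1.0198 / (1.0003 · 1) ≈ 0.11398
Gain = 20 log₁₀(0.11398) ≈ -18.86 dB
∠H = (26.57° + 11.31°) − (1.43° + 0.11°) = 36.34°

At ω = 479 rad/s:
zero (1 + j479·0.5) = 1 + j239.5 → |·| ≈ 239.5, ∠ ≈ 89.76°
zero (1 + j479·0.2) = 1 + j95.8 → |·| ≈ 95.805, ∠ ≈ 89.40°
pole (1 + j479·0.025) = 1 + j11.975 → |·| ≈ 12.017, ∠ ≈ 85.23°
pole (1 + j479·0.002) = 1 + j0.958 → |·| ≈ 1.3848, ∠ ≈ 43.77°
|H| = 0.1 · 239.5 · 95.805 / (12.017 · 1.3848) ≈ 137.88
Gain = 20 log₁₀(137.88) ≈ 42.79 dB
∠H = (89.76° + 89.40°) − (85.23° + 43.77°) = 50.16°

ω = 1: -18.9 dB, 36.3°; ω = 479: 42.8 dB, 50.2°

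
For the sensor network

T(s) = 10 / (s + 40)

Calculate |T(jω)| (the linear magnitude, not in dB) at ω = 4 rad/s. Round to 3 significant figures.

Substitute s = j4:
Numerator: 10 = 10 + j0
Denominator: (j4) + 40 = 40 + j4
|N| = √(10² + 0²) ≈ 10, ∠N ≈ 0.00°
|D| = √(40² + 4²) ≈ 40.2, ∠D ≈ 5.71°
|T| = 10 / 40.2 ≈ 0.24876

0.249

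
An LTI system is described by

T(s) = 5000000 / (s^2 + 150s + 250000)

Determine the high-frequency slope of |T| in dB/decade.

-40 dB/decade

Each pole contributes −20 dB/decade at high frequency; each zero contributes +20 dB/decade.
Net: 0 zero(s) − 2 pole(s) → -40 dB/decade.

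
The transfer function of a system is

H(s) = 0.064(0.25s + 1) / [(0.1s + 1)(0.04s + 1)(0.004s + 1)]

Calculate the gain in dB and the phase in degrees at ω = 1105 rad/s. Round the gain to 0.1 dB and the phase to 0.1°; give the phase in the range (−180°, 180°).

-62.0 dB, -165.6°

At ω = 1105 rad/s:
zero (1 + j1105·0.25) = 1 + j276.25 → |·| ≈ 276.25, ∠ ≈ 89.79°
pole (1 + j1105·0.1) = 1 + j110.5 → |·| ≈ 110.5, ∠ ≈ 89.48°
pole (1 + j1105·0.04) = 1 + j44.2 → |·| ≈ 44.211, ∠ ≈ 88.70°
pole (1 + j1105·0.004) = 1 + j4.42 → |·| ≈ 4.5317, ∠ ≈ 77.25°
|H| = 0.064 · 276.25 / (110.5 · 44.211 · 4.5317) ≈ 0.0007986
Gain = 20 log₁₀(0.0007986) ≈ -61.95 dB
∠H = (89.79°) − (89.48° + 88.70° + 77.25°) = -165.64°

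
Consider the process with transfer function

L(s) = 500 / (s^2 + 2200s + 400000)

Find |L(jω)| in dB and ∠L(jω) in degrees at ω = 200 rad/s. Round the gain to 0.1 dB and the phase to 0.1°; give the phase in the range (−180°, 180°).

-61.1 dB, -50.7°

Substitute s = j200:
Numerator: 500 = 500 + j0
Denominator: (j200)^2 + 2200(j200) + 400000 = 360000 + j440000
|N| = √(500² + 0²) ≈ 500, ∠N ≈ 0.00°
|D| = √(360000² + 440000²) ≈ 5.6851e+05, ∠D ≈ 50.71°
|L| = 500 / 5.6851e+05 ≈ 0.00087949
Gain = 20 log₁₀(0.00087949) ≈ -61.12 dB
∠L = 0.00° − 50.71° = -50.71°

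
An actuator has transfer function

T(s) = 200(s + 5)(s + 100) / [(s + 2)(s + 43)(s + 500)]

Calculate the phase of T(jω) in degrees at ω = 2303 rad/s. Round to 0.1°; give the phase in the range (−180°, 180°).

-79.2°

At s = jω = j2303:
zero (s+5): 5 + j2303 → |·| = √(5²+2303²) = √5303834 ≈ 2303, ∠ = arctan(2303/5) ≈ 89.88°
zero (s+100): 100 + j2303 → |·| = √(100²+2303²) = √5313809 ≈ 2305.2, ∠ = arctan(2303/100) ≈ 87.51°
pole (s+2): 2 + j2303 → |·| = √(2²+2303²) = √5303813 ≈ 2303, ∠ = arctan(2303/2) ≈ 89.95°
pole (s+43): 43 + j2303 → |·| = √(43²+2303²) = √5305658 ≈ 2303.4, ∠ = arctan(2303/43) ≈ 88.93°
pole (s+500): 500 + j2303 → |·| = √(500²+2303²) = √5553809 ≈ 2356.7, ∠ = arctan(2303/500) ≈ 77.75°
∠T = 177.39° − 256.63° = -79.24°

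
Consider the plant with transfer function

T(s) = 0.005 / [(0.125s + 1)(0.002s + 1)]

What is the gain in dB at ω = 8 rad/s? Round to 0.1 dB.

At ω = 8 rad/s:
pole (1 + j8·0.125) = 1 + j1 → |·| ≈ 1.4142, ∠ ≈ 45.00°
pole (1 + j8·0.002) = 1 + j0.016 → |·| ≈ 1.0001, ∠ ≈ 0.92°
|T| = 0.005 · 1 / (1.4142 · 1.0001) ≈ 0.0035352
Gain = 20 log₁₀(0.0035352) ≈ -49.03 dB

-49.0 dB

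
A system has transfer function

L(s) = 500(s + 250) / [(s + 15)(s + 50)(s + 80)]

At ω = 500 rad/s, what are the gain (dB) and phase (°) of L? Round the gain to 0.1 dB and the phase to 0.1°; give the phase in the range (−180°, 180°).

At s = jω = j500:
zero (s+250): 250 + j500 → |·| = √(250²+500²) = √312500 ≈ 559.02, ∠ = arctan(500/250) ≈ 63.43°
pole (s+15): 15 + j500 → |·| = √(15²+500²) = √250225 ≈ 500.22, ∠ = arctan(500/15) ≈ 88.28°
pole (s+50): 50 + j500 → |·| = √(50²+500²) = √252500 ≈ 502.49, ∠ = arctan(500/50) ≈ 84.29°
pole (s+80): 80 + j500 → |·| = √(80²+500²) = √256400 ≈ 506.36, ∠ = arctan(500/80) ≈ 80.91°
|L| = 500 · 559.02 / 1.2728e+08 ≈ 0.002196
Gain = 20 log₁₀(0.002196) ≈ -53.17 dB
∠L = 63.43° − 253.48° = -190.05° ≡ 169.95° (principal value)

-53.2 dB, 170.0°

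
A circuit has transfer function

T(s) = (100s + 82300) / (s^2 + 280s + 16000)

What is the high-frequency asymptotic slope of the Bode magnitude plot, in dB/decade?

Each pole contributes −20 dB/decade at high frequency; each zero contributes +20 dB/decade.
Net: 1 zero(s) − 2 pole(s) → -20 dB/decade.

-20 dB/decade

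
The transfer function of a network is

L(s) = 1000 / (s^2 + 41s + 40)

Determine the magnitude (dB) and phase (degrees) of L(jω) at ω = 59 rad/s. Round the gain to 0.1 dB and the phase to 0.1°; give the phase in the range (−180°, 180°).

-12.5 dB, -144.9°

Substitute s = j59:
Numerator: 1000 = 1000 + j0
Denominator: (j59)^2 + 41(j59) + 40 = -3441 + j2419
|N| = √(1000² + 0²) ≈ 1000, ∠N ≈ 0.00°
|D| = √(3441² + 2419²) ≈ 4206.2, ∠D ≈ 144.89°
|L| = 1000 / 4206.2 ≈ 0.23774
Gain = 20 log₁₀(0.23774) ≈ -12.48 dB
∠L = 0.00° − 144.89° = -144.89°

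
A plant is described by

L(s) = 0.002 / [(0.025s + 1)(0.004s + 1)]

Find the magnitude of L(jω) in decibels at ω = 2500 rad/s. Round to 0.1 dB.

-109.9 dB

At ω = 2500 rad/s:
pole (1 + j2500·0.025) = 1 + j62.5 → |·| ≈ 62.508, ∠ ≈ 89.08°
pole (1 + j2500·0.004) = 1 + j10 → |·| ≈ 10.05, ∠ ≈ 84.29°
|L| = 0.002 · 1 / (62.508 · 10.05) ≈ 3.1837e-06
Gain = 20 log₁₀(3.1837e-06) ≈ -109.94 dB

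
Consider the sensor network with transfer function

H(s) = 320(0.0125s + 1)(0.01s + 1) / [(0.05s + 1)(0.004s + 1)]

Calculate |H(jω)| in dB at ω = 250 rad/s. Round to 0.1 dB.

At ω = 250 rad/s:
zero (1 + j250·0.0125) = 1 + j3.125 → |·| ≈ 3.2811, ∠ ≈ 72.26°
zero (1 + j250·0.01) = 1 + j2.5 → |·| ≈ 2.6926, ∠ ≈ 68.20°
pole (1 + j250·0.05) = 1 + j12.5 → |·| ≈ 12.54, ∠ ≈ 85.43°
pole (1 + j250·0.004) = 1 + j1 → |·| ≈ 1.4142, ∠ ≈ 45.00°
|H| = 320 · 3.2811 · 2.6926 / (12.54 · 1.4142) ≈ 159.42
Gain = 20 log₁₀(159.42) ≈ 44.05 dB

44.1 dB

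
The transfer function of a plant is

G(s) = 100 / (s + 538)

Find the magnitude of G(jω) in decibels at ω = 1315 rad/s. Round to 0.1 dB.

-23.1 dB

At s = jω = j1315:
pole (s+538): 538 + j1315 → |·| = √(538²+1315²) = √2018669 ≈ 1420.8, ∠ = arctan(1315/538) ≈ 67.75°
|G| = 100 / 1420.8 ≈ 0.070383
Gain = 20 log₁₀(0.070383) ≈ -23.05 dB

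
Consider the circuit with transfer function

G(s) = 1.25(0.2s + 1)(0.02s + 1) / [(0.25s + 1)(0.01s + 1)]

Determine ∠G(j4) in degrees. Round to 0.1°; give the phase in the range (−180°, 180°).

At ω = 4 rad/s:
zero (1 + j4·0.2) = 1 + j0.8 → |·| ≈ 1.2806, ∠ ≈ 38.66°
zero (1 + j4·0.02) = 1 + j0.08 → |·| ≈ 1.0032, ∠ ≈ 4.57°
pole (1 + j4·0.25) = 1 + j1 → |·| ≈ 1.4142, ∠ ≈ 45.00°
pole (1 + j4·0.01) = 1 + j0.04 → |·| ≈ 1.0008, ∠ ≈ 2.29°
∠G = (38.66° + 4.57°) − (45.00° + 2.29°) = -4.06°

-4.1°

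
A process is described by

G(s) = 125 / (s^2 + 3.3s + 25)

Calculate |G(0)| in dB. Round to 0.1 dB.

G(0) = 125 / 25 = 5
20 log₁₀(5) ≈ 13.98 dB

14.0 dB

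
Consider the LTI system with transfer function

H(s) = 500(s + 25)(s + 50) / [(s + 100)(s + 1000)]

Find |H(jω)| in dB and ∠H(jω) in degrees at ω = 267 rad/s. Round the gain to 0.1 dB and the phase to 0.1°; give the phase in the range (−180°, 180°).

At s = jω = j267:
zero (s+25): 25 + j267 → |·| = √(25²+267²) = √71914 ≈ 268.17, ∠ = arctan(267/25) ≈ 84.65°
zero (s+50): 50 + j267 → |·| = √(50²+267²) = √73789 ≈ 271.64, ∠ = arctan(267/50) ≈ 79.39°
pole (s+100): 100 + j267 → |·| = √(100²+267²) = √81289 ≈ 285.11, ∠ = arctan(267/100) ≈ 69.47°
pole (s+1000): 1000 + j267 → |·| = √(1000²+267²) = √1071289 ≈ 1035, ∠ = arctan(267/1000) ≈ 14.95°
|H| = 500 · 72846 / 2.9509e+05 ≈ 123.43
Gain = 20 log₁₀(123.43) ≈ 41.83 dB
∠H = 164.04° − 84.42° = 79.62°

41.8 dB, 79.6°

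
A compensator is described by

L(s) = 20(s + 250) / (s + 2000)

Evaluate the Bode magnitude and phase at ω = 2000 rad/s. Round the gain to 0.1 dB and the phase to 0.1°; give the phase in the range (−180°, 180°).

23.1 dB, 37.9°

At s = jω = j2000:
zero (s+250): 250 + j2000 → |·| = √(250²+2000²) = √4062500 ≈ 2015.6, ∠ = arctan(2000/250) ≈ 82.87°
pole (s+2000): 2000 + j2000 → |·| = √(2000²+2000²) = √8000000 ≈ 2828.4, ∠ = arctan(2000/2000) ≈ 45.00°
|L| = 20 · 2015.6 / 2828.4 ≈ 14.253
Gain = 20 log₁₀(14.253) ≈ 23.08 dB
∠L = 82.87° − 45.00° = 37.87°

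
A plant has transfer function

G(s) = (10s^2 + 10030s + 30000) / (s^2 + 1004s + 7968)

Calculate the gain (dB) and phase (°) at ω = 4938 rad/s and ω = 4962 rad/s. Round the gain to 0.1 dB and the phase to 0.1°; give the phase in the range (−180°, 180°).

ω = 4938: 20.0 dB, 0.0°; ω = 4962: 20.0 dB, 0.0°

Substitute s = j4938:
Numerator: 10(j4938)^2 + 10030(j4938) + 30000 = -243808440 + j49528140
Denominator: (j4938)^2 + 1004(j4938) + 7968 = -24375876 + j4957752
|N| = √(243808440² + 49528140²) ≈ 2.4879e+08, ∠N ≈ 168.52°
|D| = √(24375876² + 4957752²) ≈ 2.4875e+07, ∠D ≈ 168.50°
|G| = 2.4879e+08 / 2.4875e+07 ≈ 10.002
Gain = 20 log₁₀(10.002) ≈ 20.00 dB
∠G = 168.52° − 168.50° = 0.02°

Substitute s = j4962:
Numerator: 10(j4962)^2 + 10030(j4962) + 30000 = -246184440 + j49768860
Denominator: (j4962)^2 + 1004(j4962) + 7968 = -24613476 + j4981848
|N| = √(246184440² + 49768860²) ≈ 2.5116e+08, ∠N ≈ 168.57°
|D| = √(24613476² + 4981848²) ≈ 2.5113e+07, ∠D ≈ 168.56°
|G| = 2.5116e+08 / 2.5113e+07 ≈ 10.001
Gain = 20 log₁₀(10.001) ≈ 20.00 dB
∠G = 168.57° − 168.56° = 0.01°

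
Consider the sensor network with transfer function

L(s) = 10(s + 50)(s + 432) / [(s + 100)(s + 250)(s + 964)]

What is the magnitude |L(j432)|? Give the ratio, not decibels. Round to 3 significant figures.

0.0114

At s = jω = j432:
zero (s+50): 50 + j432 → |·| = √(50²+432²) = √189124 ≈ 434.88, ∠ = arctan(432/50) ≈ 83.40°
zero (s+432): 432 + j432 → |·| = √(432²+432²) = √373248 ≈ 610.94, ∠ = arctan(432/432) ≈ 45.00°
pole (s+100): 100 + j432 → |·| = √(100²+432²) = √196624 ≈ 443.42, ∠ = arctan(432/100) ≈ 76.97°
pole (s+250): 250 + j432 → |·| = √(250²+432²) = √249124 ≈ 499.12, ∠ = arctan(432/250) ≈ 59.94°
pole (s+964): 964 + j432 → |·| = √(964²+432²) = √1115920 ≈ 1056.4, ∠ = arctan(432/964) ≈ 24.14°
|L| = 10 · 2.6569e+05 / 2.338e+08 ≈ 0.011364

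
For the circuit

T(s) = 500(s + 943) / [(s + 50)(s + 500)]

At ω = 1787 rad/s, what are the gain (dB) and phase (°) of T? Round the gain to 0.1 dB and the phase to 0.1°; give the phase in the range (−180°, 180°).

At s = jω = j1787:
zero (s+943): 943 + j1787 → |·| = √(943²+1787²) = √4082618 ≈ 2020.5, ∠ = arctan(1787/943) ≈ 62.18°
pole (s+50): 50 + j1787 → |·| = √(50²+1787²) = √3195869 ≈ 1787.7, ∠ = arctan(1787/50) ≈ 88.40°
pole (s+500): 500 + j1787 → |·| = √(500²+1787²) = √3443369 ≈ 1855.6, ∠ = arctan(1787/500) ≈ 74.37°
|T| = 500 · 2020.5 / 3.3173e+06 ≈ 0.30454
Gain = 20 log₁₀(0.30454) ≈ -10.33 dB
∠T = 62.18° − 162.77° = -100.59°

-10.3 dB, -100.6°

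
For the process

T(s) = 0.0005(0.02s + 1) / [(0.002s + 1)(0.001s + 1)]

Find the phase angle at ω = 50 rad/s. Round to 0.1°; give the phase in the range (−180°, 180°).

36.4°

At ω = 50 rad/s:
zero (1 + j50·0.02) = 1 + j1 → |·| ≈ 1.4142, ∠ ≈ 45.00°
pole (1 + j50·0.002) = 1 + j0.1 → |·| ≈ 1.005, ∠ ≈ 5.71°
pole (1 + j50·0.001) = 1 + j0.05 → |·| ≈ 1.0012, ∠ ≈ 2.86°
∠T = (45.00°) − (5.71° + 2.86°) = 36.43°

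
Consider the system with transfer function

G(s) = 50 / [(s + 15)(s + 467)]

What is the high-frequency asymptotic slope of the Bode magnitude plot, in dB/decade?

Each pole contributes −20 dB/decade at high frequency; each zero contributes +20 dB/decade.
Net: 0 zero(s) − 2 pole(s) → -40 dB/decade.

-40 dB/decade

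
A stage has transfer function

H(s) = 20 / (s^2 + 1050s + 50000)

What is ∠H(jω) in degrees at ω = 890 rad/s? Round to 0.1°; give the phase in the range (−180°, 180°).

-128.5°

Substitute s = j890:
Numerator: 20 = 20 + j0
Denominator: (j890)^2 + 1050(j890) + 50000 = -742100 + j934500
|N| = √(20² + 0²) ≈ 20, ∠N ≈ 0.00°
|D| = √(742100² + 934500²) ≈ 1.1933e+06, ∠D ≈ 128.45°
∠H = 0.00° − 128.45° = -128.45°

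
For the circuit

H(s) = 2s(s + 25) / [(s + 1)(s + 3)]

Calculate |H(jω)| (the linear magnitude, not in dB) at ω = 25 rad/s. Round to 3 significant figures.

At s = jω = j25:
zero (s+25): 25 + j25 → |·| = √(25²+25²) = √1250 ≈ 35.355, ∠ = arctan(25/25) ≈ 45.00°
zero at origin: s = j25 → |·| = 25, ∠ = 90.00°
pole (s+1): 1 + j25 → |·| = √(1²+25²) = √626 ≈ 25.02, ∠ = arctan(25/1) ≈ 87.71°
pole (s+3): 3 + j25 → |·| = √(3²+25²) = √634 ≈ 25.179, ∠ = arctan(25/3) ≈ 83.16°
|H| = 2 · 883.87 / 629.98 ≈ 2.806

2.81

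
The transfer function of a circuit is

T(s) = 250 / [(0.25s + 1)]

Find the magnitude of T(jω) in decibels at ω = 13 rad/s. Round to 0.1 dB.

At ω = 13 rad/s:
pole (1 + j13·0.25) = 1 + j3.25 → |·| ≈ 3.4004, ∠ ≈ 72.90°
|T| = 250 · 1 / (3.4004) ≈ 73.521
Gain = 20 log₁₀(73.521) ≈ 37.33 dB

37.3 dB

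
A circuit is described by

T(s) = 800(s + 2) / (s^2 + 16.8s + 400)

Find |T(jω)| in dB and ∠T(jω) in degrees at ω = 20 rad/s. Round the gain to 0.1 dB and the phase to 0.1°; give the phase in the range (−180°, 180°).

At s = jω = j20:
zero (s+2): 2 + j20 → |·| = √(2²+20²) = √404 ≈ 20.1, ∠ = arctan(20/2) ≈ 84.29°
quadratic: (j20)² + 16.8·j20 + 400 = 0 + j336 → |·| ≈ 336, ∠ ≈ 90.00°
|T| = 800 · 20.1 / 336 ≈ 47.857
Gain = 20 log₁₀(47.857) ≈ 33.60 dB
∠T = 84.29° − 90.00° = -5.71°

33.6 dB, -5.7°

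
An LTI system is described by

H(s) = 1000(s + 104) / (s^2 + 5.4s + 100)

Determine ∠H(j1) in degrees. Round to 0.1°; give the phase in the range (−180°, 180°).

At s = jω = j1:
zero (s+104): 104 + j1 → |·| = √(104²+1²) = √10817 ≈ 104, ∠ = arctan(1/104) ≈ 0.55°
quadratic: (j1)² + 5.4·j1 + 100 = 99 + j5.4 → |·| ≈ 99.147, ∠ ≈ 3.12°
∠H = 0.55° − 3.12° = -2.57°

-2.6°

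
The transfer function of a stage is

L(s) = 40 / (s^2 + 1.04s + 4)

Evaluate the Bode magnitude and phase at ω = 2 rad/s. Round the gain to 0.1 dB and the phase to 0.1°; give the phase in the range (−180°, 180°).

At s = jω = j2:
quadratic: (j2)² + 1.04·j2 + 4 = 0 + j2.08 → |·| ≈ 2.08, ∠ ≈ 90.00°
|L| = 40 / 2.08 ≈ 19.231
Gain = 20 log₁₀(19.231) ≈ 25.68 dB
∠L = 0.00° − 90.00° = -90.00°

25.7 dB, -90.0°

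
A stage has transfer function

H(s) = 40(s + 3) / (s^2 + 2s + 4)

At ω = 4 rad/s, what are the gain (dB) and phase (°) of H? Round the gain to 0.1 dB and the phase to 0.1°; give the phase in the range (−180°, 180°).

22.8 dB, -93.2°

At s = jω = j4:
zero (s+3): 3 + j4 → |·| = √(3²+4²) = √25 ≈ 5, ∠ = arctan(4/3) ≈ 53.13°
quadratic: (j4)² + 2·j4 + 4 = -12 + j8 → |·| ≈ 14.422, ∠ ≈ 146.31°
|H| = 40 · 5 / 14.422 ≈ 13.868
Gain = 20 log₁₀(13.868) ≈ 22.84 dB
∠H = 53.13° − 146.31° = -93.18°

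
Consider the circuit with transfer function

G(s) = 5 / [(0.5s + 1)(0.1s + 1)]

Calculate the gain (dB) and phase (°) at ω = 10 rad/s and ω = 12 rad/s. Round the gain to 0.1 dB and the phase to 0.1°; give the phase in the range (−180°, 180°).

At ω = 10 rad/s:
pole (1 + j10·0.5) = 1 + j5 → |·| ≈ 5.099, ∠ ≈ 78.69°
pole (1 + j10·0.1) = 1 + j1 → |·| ≈ 1.4142, ∠ ≈ 45.00°
|G| = 5 · 1 / (5.099 · 1.4142) ≈ 0.69338
Gain = 20 log₁₀(0.69338) ≈ -3.18 dB
∠G = (0°) − (78.69° + 45.00°) = -123.69°

At ω = 12 rad/s:
pole (1 + j12·0.5) = 1 + j6 → |·| ≈ 6.0828, ∠ ≈ 80.54°
pole (1 + j12·0.1) = 1 + j1.2 → |·| ≈ 1.562, ∠ ≈ 50.19°
|G| = 5 · 1 / (6.0828 · 1.562) ≈ 0.52624
Gain = 20 log₁₀(0.52624) ≈ -5.58 dB
∠G = (0°) − (80.54° + 50.19°) = -130.73°

ω = 10: -3.2 dB, -123.7°; ω = 12: -5.6 dB, -130.7°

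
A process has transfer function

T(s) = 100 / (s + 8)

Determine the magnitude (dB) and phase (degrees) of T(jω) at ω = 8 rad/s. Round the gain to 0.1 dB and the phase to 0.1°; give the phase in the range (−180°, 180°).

At s = jω = j8:
pole (s+8): 8 + j8 → |·| = √(8²+8²) = √128 ≈ 11.314, ∠ = arctan(8/8) ≈ 45.00°
|T| = 100 / 11.314 ≈ 8.8386
Gain = 20 log₁₀(8.8386) ≈ 18.93 dB
∠T = 0.00° − 45.00° = -45.00°

18.9 dB, -45.0°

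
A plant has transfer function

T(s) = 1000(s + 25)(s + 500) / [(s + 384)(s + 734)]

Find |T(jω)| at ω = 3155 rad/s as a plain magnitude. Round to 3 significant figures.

At s = jω = j3155:
zero (s+25): 25 + j3155 → |·| = √(25²+3155²) = √9954650 ≈ 3155.1, ∠ = arctan(3155/25) ≈ 89.55°
zero (s+500): 500 + j3155 → |·| = √(500²+3155²) = √10204025 ≈ 3194.4, ∠ = arctan(3155/500) ≈ 80.99°
pole (s+384): 384 + j3155 → |·| = √(384²+3155²) = √10101481 ≈ 3178.3, ∠ = arctan(3155/384) ≈ 83.06°
pole (s+734): 734 + j3155 → |·| = √(734²+3155²) = √10492781 ≈ 3239.3, ∠ = arctan(3155/734) ≈ 76.90°
|T| = 1000 · 1.0079e+07 / 1.0295e+07 ≈ 979.02

979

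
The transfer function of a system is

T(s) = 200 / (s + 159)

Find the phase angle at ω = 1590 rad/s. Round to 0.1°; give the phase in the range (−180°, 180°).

-84.3°

Substitute s = j1590:
Numerator: 200 = 200 + j0
Denominator: (j1590) + 159 = 159 + j1590
|N| = √(200² + 0²) ≈ 200, ∠N ≈ 0.00°
|D| = √(159² + 1590²) ≈ 1597.9, ∠D ≈ 84.29°
∠T = 0.00° − 84.29° = -84.29°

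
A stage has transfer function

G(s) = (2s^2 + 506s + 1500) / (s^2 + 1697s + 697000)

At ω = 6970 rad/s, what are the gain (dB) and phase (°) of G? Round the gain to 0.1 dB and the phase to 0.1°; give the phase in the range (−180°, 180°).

Substitute s = j6970:
Numerator: 2(j6970)^2 + 506(j6970) + 1500 = -97160300 + j3526820
Denominator: (j6970)^2 + 1697(j6970) + 697000 = -47883900 + j11828090
|N| = √(97160300² + 3526820²) ≈ 9.7224e+07, ∠N ≈ 177.92°
|D| = √(47883900² + 11828090²) ≈ 4.9323e+07, ∠D ≈ 166.12°
|G| = 9.7224e+07 / 4.9323e+07 ≈ 1.9712
Gain = 20 log₁₀(1.9712) ≈ 5.89 dB
∠G = 177.92° − 166.12° = 11.80°

5.9 dB, 11.8°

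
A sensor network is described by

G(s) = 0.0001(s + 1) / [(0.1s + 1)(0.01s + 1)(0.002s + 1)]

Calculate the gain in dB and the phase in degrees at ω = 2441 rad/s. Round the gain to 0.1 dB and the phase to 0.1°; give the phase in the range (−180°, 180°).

-101.7 dB, -165.9°

At ω = 2441 rad/s:
zero (1 + j2441·1) = 1 + j2441 → |·| ≈ 2441, ∠ ≈ 89.98°
pole (1 + j2441·0.1) = 1 + j244.1 → |·| ≈ 244.1, ∠ ≈ 89.77°
pole (1 + j2441·0.01) = 1 + j24.41 → |·| ≈ 24.43, ∠ ≈ 87.65°
pole (1 + j2441·0.002) = 1 + j4.882 → |·| ≈ 4.9834, ∠ ≈ 78.42°
|G| = 0.0001 · 2441 / (244.1 · 24.43 · 4.9834) ≈ 8.2139e-06
Gain = 20 log₁₀(8.2139e-06) ≈ -101.71 dB
∠G = (89.98°) − (89.77° + 87.65° + 78.42°) = -165.86°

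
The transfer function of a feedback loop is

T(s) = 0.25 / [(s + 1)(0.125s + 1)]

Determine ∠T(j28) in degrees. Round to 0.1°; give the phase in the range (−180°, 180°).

At ω = 28 rad/s:
pole (1 + j28·1) = 1 + j28 → |·| ≈ 28.018, ∠ ≈ 87.95°
pole (1 + j28·0.125) = 1 + j3.5 → |·| ≈ 3.6401, ∠ ≈ 74.05°
∠T = (0°) − (87.95° + 74.05°) = -162.00°

-162.0°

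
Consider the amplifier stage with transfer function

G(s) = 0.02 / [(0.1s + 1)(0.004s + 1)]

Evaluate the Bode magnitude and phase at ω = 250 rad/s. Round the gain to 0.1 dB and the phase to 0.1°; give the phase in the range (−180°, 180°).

At ω = 250 rad/s:
pole (1 + j250·0.1) = 1 + j25 → |·| ≈ 25.02, ∠ ≈ 87.71°
pole (1 + j250·0.004) = 1 + j1 → |·| ≈ 1.4142, ∠ ≈ 45.00°
|G| = 0.02 · 1 / (25.02 · 1.4142) ≈ 0.00056524
Gain = 20 log₁₀(0.00056524) ≈ -64.96 dB
∠G = (0°) − (87.71° + 45.00°) = -132.71°

-65.0 dB, -132.7°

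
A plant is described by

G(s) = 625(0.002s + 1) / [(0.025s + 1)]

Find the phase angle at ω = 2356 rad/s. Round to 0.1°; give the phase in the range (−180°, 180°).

At ω = 2356 rad/s:
zero (1 + j2356·0.002) = 1 + j4.712 → |·| ≈ 4.8169, ∠ ≈ 78.02°
pole (1 + j2356·0.025) = 1 + j58.9 → |·| ≈ 58.908, ∠ ≈ 89.03°
∠G = (78.02°) − (89.03°) = -11.01°

-11.0°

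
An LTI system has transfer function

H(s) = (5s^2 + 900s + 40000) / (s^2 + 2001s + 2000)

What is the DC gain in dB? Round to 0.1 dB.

26.0 dB

H(0) = 40000 / 2000 = 20
20 log₁₀(20) ≈ 26.02 dB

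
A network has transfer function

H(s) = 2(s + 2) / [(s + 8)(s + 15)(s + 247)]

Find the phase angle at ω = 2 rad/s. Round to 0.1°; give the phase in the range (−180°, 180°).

At s = jω = j2:
zero (s+2): 2 + j2 → |·| = √(2²+2²) = √8 ≈ 2.8284, ∠ = arctan(2/2) ≈ 45.00°
pole (s+8): 8 + j2 → |·| = √(8²+2²) = √68 ≈ 8.2462, ∠ = arctan(2/8) ≈ 14.04°
pole (s+15): 15 + j2 → |·| = √(15²+2²) = √229 ≈ 15.133, ∠ = arctan(2/15) ≈ 7.59°
pole (s+247): 247 + j2 → |·| = √(247²+2²) = √61013 ≈ 247.01, ∠ = arctan(2/247) ≈ 0.46°
∠H = 45.00° − 22.09° = 22.91°

22.9°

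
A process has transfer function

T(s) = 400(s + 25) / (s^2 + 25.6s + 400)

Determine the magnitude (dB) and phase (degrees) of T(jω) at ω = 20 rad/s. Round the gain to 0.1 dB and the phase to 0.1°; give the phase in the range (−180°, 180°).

At s = jω = j20:
zero (s+25): 25 + j20 → |·| = √(25²+20²) = √1025 ≈ 32.016, ∠ = arctan(20/25) ≈ 38.66°
quadratic: (j20)² + 25.6·j20 + 400 = 0 + j512 → |·| ≈ 512, ∠ ≈ 90.00°
|T| = 400 · 32.016 / 512 ≈ 25.012
Gain = 20 log₁₀(25.012) ≈ 27.96 dB
∠T = 38.66° − 90.00° = -51.34°

28.0 dB, -51.3°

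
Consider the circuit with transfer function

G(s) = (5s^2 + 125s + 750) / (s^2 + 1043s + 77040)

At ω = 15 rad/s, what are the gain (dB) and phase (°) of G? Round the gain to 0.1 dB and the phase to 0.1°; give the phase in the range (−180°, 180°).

Substitute s = j15:
Numerator: 5(j15)^2 + 125(j15) + 750 = -375 + j1875
Denominator: (j15)^2 + 1043(j15) + 77040 = 76815 + j15645
|N| = √(375² + 1875²) ≈ 1912.1, ∠N ≈ 101.31°
|D| = √(76815² + 15645²) ≈ 78392, ∠D ≈ 11.51°
|G| = 1912.1 / 78392 ≈ 0.024392
Gain = 20 log₁₀(0.024392) ≈ -32.26 dB
∠G = 101.31° − 11.51° = 89.80°

-32.3 dB, 89.8°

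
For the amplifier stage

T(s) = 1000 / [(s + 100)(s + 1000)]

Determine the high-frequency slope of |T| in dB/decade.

Each pole contributes −20 dB/decade at high frequency; each zero contributes +20 dB/decade.
Net: 0 zero(s) − 2 pole(s) → -40 dB/decade.

-40 dB/decade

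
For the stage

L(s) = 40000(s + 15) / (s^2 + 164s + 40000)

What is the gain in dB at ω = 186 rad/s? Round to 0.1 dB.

47.6 dB

At s = jω = j186:
zero (s+15): 15 + j186 → |·| = √(15²+186²) = √34821 ≈ 186.6, ∠ = arctan(186/15) ≈ 85.39°
quadratic: (j186)² + 164·j186 + 40000 = 5404 + j30504 → |·| ≈ 30979, ∠ ≈ 79.95°
|L| = 40000 · 186.6 / 30979 ≈ 240.94
Gain = 20 log₁₀(240.94) ≈ 47.64 dB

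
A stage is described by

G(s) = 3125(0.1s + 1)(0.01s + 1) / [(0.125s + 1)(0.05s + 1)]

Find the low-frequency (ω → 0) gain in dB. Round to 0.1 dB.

69.9 dB

G(0) = 3125 · 1 / 1 = 3125
20 log₁₀(3125) ≈ 69.90 dB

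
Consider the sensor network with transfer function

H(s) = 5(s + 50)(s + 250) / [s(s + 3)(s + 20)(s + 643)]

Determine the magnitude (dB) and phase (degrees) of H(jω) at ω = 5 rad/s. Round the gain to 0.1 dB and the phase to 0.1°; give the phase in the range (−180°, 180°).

-15.8 dB, -156.7°

At s = jω = j5:
zero (s+50): 50 + j5 → |·| = √(50²+5²) = √2525 ≈ 50.249, ∠ = arctan(5/50) ≈ 5.71°
zero (s+250): 250 + j5 → |·| = √(250²+5²) = √62525 ≈ 250.05, ∠ = arctan(5/250) ≈ 1.15°
pole (s+3): 3 + j5 → |·| = √(3²+5²) = √34 ≈ 5.831, ∠ = arctan(5/3) ≈ 59.04°
pole (s+20): 20 + j5 → |·| = √(20²+5²) = √425 ≈ 20.616, ∠ = arctan(5/20) ≈ 14.04°
pole (s+643): 643 + j5 → |·| = √(643²+5²) = √413474 ≈ 643.02, ∠ = arctan(5/643) ≈ 0.45°
pole at origin: |s| = 5, ∠ = 90.00° (in denominator)
|H| = 5 · 12565 / 3.8649e+05 ≈ 0.16255
Gain = 20 log₁₀(0.16255) ≈ -15.78 dB
∠H = 6.86° − 163.53° = -156.67°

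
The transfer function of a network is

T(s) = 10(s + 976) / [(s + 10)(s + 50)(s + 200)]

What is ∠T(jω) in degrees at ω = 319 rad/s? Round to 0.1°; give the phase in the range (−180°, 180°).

150.9°

At s = jω = j319:
zero (s+976): 976 + j319 → |·| = √(976²+319²) = √1054337 ≈ 1026.8, ∠ = arctan(319/976) ≈ 18.10°
pole (s+10): 10 + j319 → |·| = √(10²+319²) = √101861 ≈ 319.16, ∠ = arctan(319/10) ≈ 88.20°
pole (s+50): 50 + j319 → |·| = √(50²+319²) = √104261 ≈ 322.89, ∠ = arctan(319/50) ≈ 81.09°
pole (s+200): 200 + j319 → |·| = √(200²+319²) = √141761 ≈ 376.51, ∠ = arctan(319/200) ≈ 57.91°
∠T = 18.10° − 227.20° = -209.10° ≡ 150.90° (principal value)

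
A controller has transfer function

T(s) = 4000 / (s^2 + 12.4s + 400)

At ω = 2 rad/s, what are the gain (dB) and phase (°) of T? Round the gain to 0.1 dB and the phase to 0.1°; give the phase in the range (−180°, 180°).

20.1 dB, -3.6°

At s = jω = j2:
quadratic: (j2)² + 12.4·j2 + 400 = 396 + j24.8 → |·| ≈ 396.78, ∠ ≈ 3.58°
|T| = 4000 / 396.78 ≈ 10.081
Gain = 20 log₁₀(10.081) ≈ 20.07 dB
∠T = 0.00° − 3.58° = -3.58°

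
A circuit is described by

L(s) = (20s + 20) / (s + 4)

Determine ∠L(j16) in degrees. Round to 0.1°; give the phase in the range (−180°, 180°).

10.5°

Substitute s = j16:
Numerator: 20(j16) + 20 = 20 + j320
Denominator: (j16) + 4 = 4 + j16
|N| = √(20² + 320²) ≈ 320.62, ∠N ≈ 86.42°
|D| = √(4² + 16²) ≈ 16.492, ∠D ≈ 75.96°
∠L = 86.42° − 75.96° = 10.46°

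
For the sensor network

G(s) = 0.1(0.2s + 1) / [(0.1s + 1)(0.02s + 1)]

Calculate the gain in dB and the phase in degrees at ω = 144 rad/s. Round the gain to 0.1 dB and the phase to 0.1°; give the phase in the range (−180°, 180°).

-23.7 dB, -68.9°

At ω = 144 rad/s:
zero (1 + j144·0.2) = 1 + j28.8 → |·| ≈ 28.817, ∠ ≈ 88.01°
pole (1 + j144·0.1) = 1 + j14.4 → |·| ≈ 14.435, ∠ ≈ 86.03°
pole (1 + j144·0.02) = 1 + j2.88 → |·| ≈ 3.0487, ∠ ≈ 70.85°
|G| = 0.1 · 28.817 / (14.435 · 3.0487) ≈ 0.065481
Gain = 20 log₁₀(0.065481) ≈ -23.68 dB
∠G = (88.01°) − (86.03° + 70.85°) = -68.87°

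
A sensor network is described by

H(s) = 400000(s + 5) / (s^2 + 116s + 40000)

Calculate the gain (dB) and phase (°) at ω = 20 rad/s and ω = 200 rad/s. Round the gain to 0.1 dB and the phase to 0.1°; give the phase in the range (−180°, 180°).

At s = jω = j20:
zero (s+5): 5 + j20 → |·| = √(5²+20²) = √425 ≈ 20.616, ∠ = arctan(20/5) ≈ 75.96°
quadratic: (j20)² + 116·j20 + 40000 = 39600 + j2320 → |·| ≈ 39668, ∠ ≈ 3.35°
|H| = 400000 · 20.616 / 39668 ≈ 207.89
Gain = 20 log₁₀(207.89) ≈ 46.36 dB
∠H = 75.96° − 3.35° = 72.61°

At s = jω = j200:
zero (s+5): 5 + j200 → |·| = √(5²+200²) = √40025 ≈ 200.06, ∠ = arctan(200/5) ≈ 88.57°
quadratic: (j200)² + 116·j200 + 40000 = 0 + j23200 → |·| ≈ 23200, ∠ ≈ 90.00°
|H| = 400000 · 200.06 / 23200 ≈ 3449.3
Gain = 20 log₁₀(3449.3) ≈ 70.75 dB
∠H = 88.57° − 90.00° = -1.43°

ω = 20: 46.4 dB, 72.6°; ω = 200: 70.8 dB, -1.4°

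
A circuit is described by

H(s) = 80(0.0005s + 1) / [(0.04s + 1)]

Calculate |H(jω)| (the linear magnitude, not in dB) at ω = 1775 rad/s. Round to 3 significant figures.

1.51

At ω = 1775 rad/s:
zero (1 + j1775·0.0005) = 1 + j0.8875 → |·| ≈ 1.337, ∠ ≈ 41.59°
pole (1 + j1775·0.04) = 1 + j71 → |·| ≈ 71.007, ∠ ≈ 89.19°
|H| = 80 · 1.337 / (71.007) ≈ 1.5063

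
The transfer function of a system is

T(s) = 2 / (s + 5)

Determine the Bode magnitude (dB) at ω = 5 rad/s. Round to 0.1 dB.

Substitute s = j5:
Numerator: 2 = 2 + j0
Denominator: (j5) + 5 = 5 + j5
|N| = √(2² + 0²) ≈ 2, ∠N ≈ 0.00°
|D| = √(5² + 5²) ≈ 7.0711, ∠D ≈ 45.00°
|T| = 2 / 7.0711 ≈ 0.28284
Gain = 20 log₁₀(0.28284) ≈ -10.97 dB

-11.0 dB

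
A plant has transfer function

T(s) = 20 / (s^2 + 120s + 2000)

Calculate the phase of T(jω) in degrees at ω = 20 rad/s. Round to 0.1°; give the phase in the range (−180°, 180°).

-56.3°

Substitute s = j20:
Numerator: 20 = 20 + j0
Denominator: (j20)^2 + 120(j20) + 2000 = 1600 + j2400
|N| = √(20² + 0²) ≈ 20, ∠N ≈ 0.00°
|D| = √(1600² + 2400²) ≈ 2884.4, ∠D ≈ 56.31°
∠T = 0.00° − 56.31° = -56.31°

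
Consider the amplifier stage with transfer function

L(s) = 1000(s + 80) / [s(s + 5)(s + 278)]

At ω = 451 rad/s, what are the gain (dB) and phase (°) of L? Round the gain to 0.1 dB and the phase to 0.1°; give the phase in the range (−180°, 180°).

At s = jω = j451:
zero (s+80): 80 + j451 → |·| = √(80²+451²) = √209801 ≈ 458.04, ∠ = arctan(451/80) ≈ 79.94°
pole (s+5): 5 + j451 → |·| = √(5²+451²) = √203426 ≈ 451.03, ∠ = arctan(451/5) ≈ 89.36°
pole (s+278): 278 + j451 → |·| = √(278²+451²) = √280685 ≈ 529.8, ∠ = arctan(451/278) ≈ 58.35°
pole at origin: |s| = 451, ∠ = 90.00° (in denominator)
|L| = 1000 · 458.04 / 1.0777e+08 ≈ 0.0042502
Gain = 20 log₁₀(0.0042502) ≈ -47.43 dB
∠L = 79.94° − 237.71° = -157.77°

-47.4 dB, -157.8°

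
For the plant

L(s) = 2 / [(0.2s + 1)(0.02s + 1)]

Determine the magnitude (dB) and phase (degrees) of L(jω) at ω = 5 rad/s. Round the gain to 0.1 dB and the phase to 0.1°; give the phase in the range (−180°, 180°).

3.0 dB, -50.7°

At ω = 5 rad/s:
pole (1 + j5·0.2) = 1 + j1 → |·| ≈ 1.4142, ∠ ≈ 45.00°
pole (1 + j5·0.02) = 1 + j0.1 → |·| ≈ 1.005, ∠ ≈ 5.71°
|L| = 2 · 1 / (1.4142 · 1.005) ≈ 1.4072
Gain = 20 log₁₀(1.4072) ≈ 2.97 dB
∠L = (0°) − (45.00° + 5.71°) = -50.71°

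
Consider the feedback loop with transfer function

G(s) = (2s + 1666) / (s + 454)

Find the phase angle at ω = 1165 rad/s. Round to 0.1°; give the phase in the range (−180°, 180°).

Substitute s = j1165:
Numerator: 2(j1165) + 1666 = 1666 + j2330
Denominator: (j1165) + 454 = 454 + j1165
|N| = √(1666² + 2330²) ≈ 2864.3, ∠N ≈ 54.43°
|D| = √(454² + 1165²) ≈ 1250.3, ∠D ≈ 68.71°
∠G = 54.43° − 68.71° = -14.28°

-14.3°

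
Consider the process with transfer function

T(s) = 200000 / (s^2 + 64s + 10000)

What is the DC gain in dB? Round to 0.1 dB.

T(0) = 200000 / 10000 = 20
20 log₁₀(20) ≈ 26.02 dB

26.0 dB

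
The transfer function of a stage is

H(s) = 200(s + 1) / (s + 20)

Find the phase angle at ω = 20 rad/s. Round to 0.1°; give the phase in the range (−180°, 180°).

42.1°

At s = jω = j20:
zero (s+1): 1 + j20 → |·| = √(1²+20²) = √401 ≈ 20.025, ∠ = arctan(20/1) ≈ 87.14°
pole (s+20): 20 + j20 → |·| = √(20²+20²) = √800 ≈ 28.284, ∠ = arctan(20/20) ≈ 45.00°
∠H = 87.14° − 45.00° = 42.14°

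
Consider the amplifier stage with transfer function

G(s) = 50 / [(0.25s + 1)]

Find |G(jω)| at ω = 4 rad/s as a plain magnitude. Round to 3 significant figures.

35.4

At ω = 4 rad/s:
pole (1 + j4·0.25) = 1 + j1 → |·| ≈ 1.4142, ∠ ≈ 45.00°
|G| = 50 · 1 / (1.4142) ≈ 35.356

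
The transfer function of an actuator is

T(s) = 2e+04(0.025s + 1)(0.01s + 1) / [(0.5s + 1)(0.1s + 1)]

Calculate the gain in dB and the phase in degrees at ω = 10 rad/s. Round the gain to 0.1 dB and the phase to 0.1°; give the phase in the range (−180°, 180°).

69.2 dB, -103.9°

At ω = 10 rad/s:
zero (1 + j10·0.025) = 1 + j0.25 → |·| ≈ 1.0308, ∠ ≈ 14.04°
zero (1 + j10·0.01) = 1 + j0.1 → |·| ≈ 1.005, ∠ ≈ 5.71°
pole (1 + j10·0.5) = 1 + j5 → |·| ≈ 5.099, ∠ ≈ 78.69°
pole (1 + j10·0.1) = 1 + j1 → |·| ≈ 1.4142, ∠ ≈ 45.00°
|T| = 2e+04 · 1.0308 · 1.005 / (5.099 · 1.4142) ≈ 2873.3
Gain = 20 log₁₀(2873.3) ≈ 69.17 dB
∠T = (14.04° + 5.71°) − (78.69° + 45.00°) = -103.94°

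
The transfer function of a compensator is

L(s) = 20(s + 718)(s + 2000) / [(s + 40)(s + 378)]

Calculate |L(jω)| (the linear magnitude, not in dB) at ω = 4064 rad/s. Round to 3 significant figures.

At s = jω = j4064:
zero (s+718): 718 + j4064 → |·| = √(718²+4064²) = √17031620 ≈ 4126.9, ∠ = arctan(4064/718) ≈ 79.98°
zero (s+2000): 2000 + j4064 → |·| = √(2000²+4064²) = √20516096 ≈ 4529.5, ∠ = arctan(4064/2000) ≈ 63.80°
pole (s+40): 40 + j4064 → |·| = √(40²+4064²) = √16517696 ≈ 4064.2, ∠ = arctan(4064/40) ≈ 89.44°
pole (s+378): 378 + j4064 → |·| = √(378²+4064²) = √16658980 ≈ 4081.5, ∠ = arctan(4064/378) ≈ 84.69°
|L| = 20 · 1.8693e+07 / 1.6588e+07 ≈ 22.538

22.5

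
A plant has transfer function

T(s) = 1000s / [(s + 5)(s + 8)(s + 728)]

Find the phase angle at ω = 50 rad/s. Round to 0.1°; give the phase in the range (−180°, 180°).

-79.1°

At s = jω = j50:
zero at origin: s = j50 → |·| = 50, ∠ = 90.00°
pole (s+5): 5 + j50 → |·| = √(5²+50²) = √2525 ≈ 50.249, ∠ = arctan(50/5) ≈ 84.29°
pole (s+8): 8 + j50 → |·| = √(8²+50²) = √2564 ≈ 50.636, ∠ = arctan(50/8) ≈ 80.91°
pole (s+728): 728 + j50 → |·| = √(728²+50²) = √532484 ≈ 729.72, ∠ = arctan(50/728) ≈ 3.93°
∠T = 90.00° − 169.13° = -79.13°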